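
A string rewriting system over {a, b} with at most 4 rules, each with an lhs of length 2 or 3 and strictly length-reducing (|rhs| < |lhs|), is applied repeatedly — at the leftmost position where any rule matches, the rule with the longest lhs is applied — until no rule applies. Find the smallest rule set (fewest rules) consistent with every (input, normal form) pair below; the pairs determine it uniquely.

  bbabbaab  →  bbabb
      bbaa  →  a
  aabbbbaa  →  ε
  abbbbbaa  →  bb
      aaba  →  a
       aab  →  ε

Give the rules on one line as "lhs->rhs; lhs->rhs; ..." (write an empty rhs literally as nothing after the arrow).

  | bbabbaab => bbabb
  | bbaa => bbb => a
  | aabbbbaa => bbbaa => aaa => ε
  | abbbbbaa => aabbaa => baa => bb

aa->b; aaa->; aab->; bbb->a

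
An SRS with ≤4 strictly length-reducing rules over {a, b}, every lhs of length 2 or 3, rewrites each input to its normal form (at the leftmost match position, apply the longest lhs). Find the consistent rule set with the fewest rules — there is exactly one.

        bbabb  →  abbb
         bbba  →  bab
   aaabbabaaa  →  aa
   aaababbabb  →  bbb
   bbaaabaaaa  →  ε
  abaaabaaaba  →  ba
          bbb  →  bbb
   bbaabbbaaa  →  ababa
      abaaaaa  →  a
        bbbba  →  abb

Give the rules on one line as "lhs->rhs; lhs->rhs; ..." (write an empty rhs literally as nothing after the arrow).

  | bbabb => abbb
  | bbba => bab
  | aaabbabaaa => bbabaaa => abbaaa => aabaa => aa
  | aaababbabb => babbabb => baabbb => bbb

aaa->; baa->; bba->ab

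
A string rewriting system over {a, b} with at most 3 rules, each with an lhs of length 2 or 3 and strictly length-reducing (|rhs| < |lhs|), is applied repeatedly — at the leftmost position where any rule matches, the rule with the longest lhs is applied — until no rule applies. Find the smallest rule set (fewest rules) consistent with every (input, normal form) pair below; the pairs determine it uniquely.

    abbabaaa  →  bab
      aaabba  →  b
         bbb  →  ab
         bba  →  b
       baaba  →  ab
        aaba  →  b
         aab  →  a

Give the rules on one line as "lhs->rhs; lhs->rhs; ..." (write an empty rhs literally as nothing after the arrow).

aa->b; aba->ab; bb->a

  | abbabaaa => aaabaaa => babaaa => babaa => baba => bab
  | aaabba => babba => baaa => bba => aa => b
  | bbb => ab
  | bba => aa => b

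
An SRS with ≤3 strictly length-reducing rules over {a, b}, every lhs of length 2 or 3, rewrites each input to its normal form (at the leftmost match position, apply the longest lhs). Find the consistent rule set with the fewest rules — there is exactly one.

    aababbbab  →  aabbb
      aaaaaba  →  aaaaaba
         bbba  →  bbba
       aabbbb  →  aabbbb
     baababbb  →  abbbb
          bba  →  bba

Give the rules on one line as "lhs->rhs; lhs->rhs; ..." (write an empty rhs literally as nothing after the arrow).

  | aababbbab => aabbbab => aabbb
  | aaaaaba
  | bbba
  | aabbbb

baa->ab; bab->b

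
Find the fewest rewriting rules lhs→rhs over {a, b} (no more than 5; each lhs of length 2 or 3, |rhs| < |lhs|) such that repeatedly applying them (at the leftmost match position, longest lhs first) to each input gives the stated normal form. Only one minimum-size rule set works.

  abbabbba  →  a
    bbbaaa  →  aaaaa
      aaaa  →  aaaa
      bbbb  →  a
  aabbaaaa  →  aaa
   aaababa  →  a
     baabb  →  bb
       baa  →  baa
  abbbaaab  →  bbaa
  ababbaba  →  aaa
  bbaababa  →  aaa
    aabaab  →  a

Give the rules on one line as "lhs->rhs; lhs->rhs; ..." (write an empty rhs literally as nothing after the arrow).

ab->; aba->; bab->bb; bbb->aa

  | abbabbba => babbba => bbbba => aaba => a
  | bbbaaa => aaaaa
  | aaaa
  | bbbb => aab => a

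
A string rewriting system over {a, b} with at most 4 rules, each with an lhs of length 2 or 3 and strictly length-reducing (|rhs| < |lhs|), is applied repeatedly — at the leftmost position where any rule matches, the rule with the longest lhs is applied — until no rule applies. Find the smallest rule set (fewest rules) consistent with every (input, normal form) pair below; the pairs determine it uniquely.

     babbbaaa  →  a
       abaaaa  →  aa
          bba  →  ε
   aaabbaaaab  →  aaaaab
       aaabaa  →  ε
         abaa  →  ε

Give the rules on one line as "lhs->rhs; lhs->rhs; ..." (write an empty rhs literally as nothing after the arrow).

aba->bb; abb->ba; ba->a; bba->

  | babbbaaa => abbbaaa => babaaa => abaaa => bbaa => a
  | abaaaa => bbaaa => aa
  | bba => ε
  | aaabbaaaab => aabaaaaab => abbaaaab => baaaaab => aaaaab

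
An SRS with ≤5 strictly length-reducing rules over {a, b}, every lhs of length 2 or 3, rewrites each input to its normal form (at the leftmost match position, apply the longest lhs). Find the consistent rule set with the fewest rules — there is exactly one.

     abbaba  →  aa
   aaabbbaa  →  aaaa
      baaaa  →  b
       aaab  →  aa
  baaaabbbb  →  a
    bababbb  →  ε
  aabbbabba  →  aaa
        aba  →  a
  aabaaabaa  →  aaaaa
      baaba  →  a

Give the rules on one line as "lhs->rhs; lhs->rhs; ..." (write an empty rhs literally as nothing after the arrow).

  | abbaba => aaba => aa
  | aaabbbaa => aaabaa => aaaa
  | baaaa => baaa => baa => ba => b
  | aaab => aa

ab->; abb->a; ba->b; bab->ab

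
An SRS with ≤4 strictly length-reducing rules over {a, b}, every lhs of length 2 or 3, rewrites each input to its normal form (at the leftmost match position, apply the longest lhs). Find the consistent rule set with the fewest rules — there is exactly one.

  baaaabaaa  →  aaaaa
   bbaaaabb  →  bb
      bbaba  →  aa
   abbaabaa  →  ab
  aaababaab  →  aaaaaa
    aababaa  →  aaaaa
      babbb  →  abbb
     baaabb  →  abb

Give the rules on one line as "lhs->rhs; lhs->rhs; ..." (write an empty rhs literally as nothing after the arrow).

aab->aa; ba->a; baa->

  | baaaabaaa => aabaaa => aaaaa
  | bbaaaabb => baabb => bb
  | bbaba => baba => aba => aa
  | abbaabaa => abbaa => ab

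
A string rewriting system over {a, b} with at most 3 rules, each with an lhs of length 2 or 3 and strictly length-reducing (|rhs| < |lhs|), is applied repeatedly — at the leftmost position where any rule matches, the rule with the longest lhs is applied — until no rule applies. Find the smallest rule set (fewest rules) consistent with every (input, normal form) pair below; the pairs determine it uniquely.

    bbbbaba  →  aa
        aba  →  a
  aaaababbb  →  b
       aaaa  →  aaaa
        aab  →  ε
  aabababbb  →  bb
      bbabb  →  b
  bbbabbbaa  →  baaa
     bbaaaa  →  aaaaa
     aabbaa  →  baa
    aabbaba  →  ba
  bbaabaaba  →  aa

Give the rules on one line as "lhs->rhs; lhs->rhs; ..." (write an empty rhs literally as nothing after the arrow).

aab->; ab->; bba->aa

  | bbbbaba => bbaaba => aaaba => aa
  | aba => a
  | aaaababbb => aaabbb => abb => b
  | aaaa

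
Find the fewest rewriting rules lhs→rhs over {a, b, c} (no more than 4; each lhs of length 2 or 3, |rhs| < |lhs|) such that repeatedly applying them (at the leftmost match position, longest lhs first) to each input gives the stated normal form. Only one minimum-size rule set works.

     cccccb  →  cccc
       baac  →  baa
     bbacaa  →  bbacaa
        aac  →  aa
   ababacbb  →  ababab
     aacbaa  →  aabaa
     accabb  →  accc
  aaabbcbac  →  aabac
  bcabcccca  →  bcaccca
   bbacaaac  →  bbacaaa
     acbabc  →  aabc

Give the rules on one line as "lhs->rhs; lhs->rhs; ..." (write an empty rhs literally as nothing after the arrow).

aac->aa; abb->c; bcc->c; cb->

  | cccccb => cccc
  | baac => baa
  | bbacaa
  | aac => aa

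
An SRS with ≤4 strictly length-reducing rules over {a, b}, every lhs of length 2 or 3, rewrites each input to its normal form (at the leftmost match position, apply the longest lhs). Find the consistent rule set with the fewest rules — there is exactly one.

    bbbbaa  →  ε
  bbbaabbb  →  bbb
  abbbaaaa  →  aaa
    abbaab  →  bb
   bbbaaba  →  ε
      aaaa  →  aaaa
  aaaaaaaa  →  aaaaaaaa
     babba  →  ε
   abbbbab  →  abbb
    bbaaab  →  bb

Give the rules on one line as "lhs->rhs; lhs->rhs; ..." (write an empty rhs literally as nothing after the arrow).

  | bbbbaa => bba => ε
  | bbbaabbb => babbb => bbb
  | abbbaaaa => abaaa => aaa
  | abbaab => aab => bb

aab->bb; ba->; bba->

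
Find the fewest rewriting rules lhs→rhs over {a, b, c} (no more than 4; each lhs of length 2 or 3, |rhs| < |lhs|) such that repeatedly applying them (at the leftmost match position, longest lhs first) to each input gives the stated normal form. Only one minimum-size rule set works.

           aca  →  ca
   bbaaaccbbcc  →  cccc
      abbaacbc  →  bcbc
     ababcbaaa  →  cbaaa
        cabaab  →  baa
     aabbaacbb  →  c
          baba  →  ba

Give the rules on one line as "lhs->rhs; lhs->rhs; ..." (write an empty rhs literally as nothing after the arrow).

ab->; ac->c; bb->; cab->ba

  | aca => ca
  | bbaaaccbbcc => aaaccbbcc => aaccbbcc => accbbcc => ccbbcc => cccc
  | abbaacbc => baacbc => bacbc => bcbc
  | ababcbaaa => abcbaaa => cbaaa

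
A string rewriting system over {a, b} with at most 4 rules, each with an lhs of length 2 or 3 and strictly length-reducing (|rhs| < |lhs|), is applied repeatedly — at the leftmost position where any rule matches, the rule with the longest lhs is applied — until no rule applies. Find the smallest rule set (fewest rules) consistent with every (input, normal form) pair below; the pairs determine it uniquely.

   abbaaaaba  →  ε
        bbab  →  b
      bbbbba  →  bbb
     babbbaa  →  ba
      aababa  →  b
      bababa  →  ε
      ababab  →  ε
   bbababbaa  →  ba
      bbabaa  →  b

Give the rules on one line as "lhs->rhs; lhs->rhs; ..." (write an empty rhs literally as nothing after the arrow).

aa->; ab->; bab->ba; bba->

  | abbaaaaba => baaaaba => baaba => bba => ε
  | bbab => b
  | bbbbba => bbb
  | babbbaa => babbaa => babaa => baaa => ba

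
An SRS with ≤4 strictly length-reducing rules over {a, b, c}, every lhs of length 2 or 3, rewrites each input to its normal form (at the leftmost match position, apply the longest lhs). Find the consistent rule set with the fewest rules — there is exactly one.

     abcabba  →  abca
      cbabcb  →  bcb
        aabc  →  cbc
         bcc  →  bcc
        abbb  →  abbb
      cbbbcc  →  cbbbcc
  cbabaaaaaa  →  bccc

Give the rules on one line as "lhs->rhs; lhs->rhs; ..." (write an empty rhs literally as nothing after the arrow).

aa->c; bba->; cba->

  | abcabba => abca
  | cbabcb => bcb
  | aabc => cbc
  | bcc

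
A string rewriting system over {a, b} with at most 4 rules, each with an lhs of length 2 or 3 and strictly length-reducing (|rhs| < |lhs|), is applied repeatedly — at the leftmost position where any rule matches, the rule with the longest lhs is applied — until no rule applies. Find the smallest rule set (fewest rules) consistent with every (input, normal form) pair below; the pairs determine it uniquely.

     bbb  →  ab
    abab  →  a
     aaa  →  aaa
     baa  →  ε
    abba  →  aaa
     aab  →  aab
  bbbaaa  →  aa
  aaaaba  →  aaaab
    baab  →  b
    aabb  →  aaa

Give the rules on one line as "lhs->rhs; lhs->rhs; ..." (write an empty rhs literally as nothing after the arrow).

  | bbb => ab
  | abab => a
  | aaa
  | baa => ε

ba->b; baa->; bab->; bb->a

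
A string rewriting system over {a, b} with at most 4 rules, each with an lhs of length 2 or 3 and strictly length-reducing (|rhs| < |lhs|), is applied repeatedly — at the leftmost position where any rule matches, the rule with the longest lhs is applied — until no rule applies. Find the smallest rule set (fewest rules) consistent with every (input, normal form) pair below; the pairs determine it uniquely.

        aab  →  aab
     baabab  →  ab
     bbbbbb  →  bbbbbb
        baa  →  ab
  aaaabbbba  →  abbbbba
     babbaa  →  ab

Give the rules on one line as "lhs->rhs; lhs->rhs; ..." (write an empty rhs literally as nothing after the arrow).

  | aab
  | baabab => abbab => ab
  | bbbbbb
  | baa => ab

aaa->ba; baa->ab; bab->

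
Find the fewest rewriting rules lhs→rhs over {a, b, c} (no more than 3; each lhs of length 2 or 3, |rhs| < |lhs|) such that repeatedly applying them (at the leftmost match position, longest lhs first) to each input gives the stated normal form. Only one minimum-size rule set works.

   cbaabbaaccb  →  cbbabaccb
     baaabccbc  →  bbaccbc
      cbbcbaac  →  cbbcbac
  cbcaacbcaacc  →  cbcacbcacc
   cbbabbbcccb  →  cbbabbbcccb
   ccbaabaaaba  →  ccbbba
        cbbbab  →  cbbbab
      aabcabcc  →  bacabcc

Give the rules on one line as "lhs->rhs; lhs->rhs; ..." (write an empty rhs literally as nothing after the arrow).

aa->a; aab->ba

  | cbaabbaaccb => cbbabaaccb => cbbabaccb
  | baaabccbc => baabccbc => bbaccbc
  | cbbcbaac => cbbcbac
  | cbcaacbcaacc => cbcacbcaacc => cbcacbcacc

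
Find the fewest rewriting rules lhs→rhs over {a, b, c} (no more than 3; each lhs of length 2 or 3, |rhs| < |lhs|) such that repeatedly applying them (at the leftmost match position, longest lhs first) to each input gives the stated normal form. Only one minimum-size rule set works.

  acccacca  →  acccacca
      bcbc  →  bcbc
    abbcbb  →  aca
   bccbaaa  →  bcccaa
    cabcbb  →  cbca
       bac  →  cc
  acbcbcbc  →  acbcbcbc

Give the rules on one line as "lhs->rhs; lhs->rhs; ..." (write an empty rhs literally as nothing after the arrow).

ab->b; ba->c; bb->a

  | acccacca
  | bcbc
  | abbcbb => bbcbb => acbb => aca
  | bccbaaa => bcccaa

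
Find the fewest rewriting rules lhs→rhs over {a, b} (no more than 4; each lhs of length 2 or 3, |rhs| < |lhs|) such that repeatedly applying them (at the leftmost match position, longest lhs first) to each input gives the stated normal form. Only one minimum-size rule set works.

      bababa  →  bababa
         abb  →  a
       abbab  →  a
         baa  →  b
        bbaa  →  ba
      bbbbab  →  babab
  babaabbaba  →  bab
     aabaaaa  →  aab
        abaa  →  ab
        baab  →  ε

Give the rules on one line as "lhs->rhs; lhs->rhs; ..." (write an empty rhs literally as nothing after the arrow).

  | bababa
  | abb => a
  | abbab => abb => a
  | baa => b

baa->b; bb->; bba->b; bbb->ba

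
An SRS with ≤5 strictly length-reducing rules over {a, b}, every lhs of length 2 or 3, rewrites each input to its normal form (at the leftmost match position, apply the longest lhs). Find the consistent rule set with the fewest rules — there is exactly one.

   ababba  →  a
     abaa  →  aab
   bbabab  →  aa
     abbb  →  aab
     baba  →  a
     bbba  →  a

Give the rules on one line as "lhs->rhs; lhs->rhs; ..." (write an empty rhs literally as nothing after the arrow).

  | ababba => aba => a
  | abaa => aab
  | bbabab => aabab => aa
  | abbb => aab

ba->; baa->ab; bab->; bb->a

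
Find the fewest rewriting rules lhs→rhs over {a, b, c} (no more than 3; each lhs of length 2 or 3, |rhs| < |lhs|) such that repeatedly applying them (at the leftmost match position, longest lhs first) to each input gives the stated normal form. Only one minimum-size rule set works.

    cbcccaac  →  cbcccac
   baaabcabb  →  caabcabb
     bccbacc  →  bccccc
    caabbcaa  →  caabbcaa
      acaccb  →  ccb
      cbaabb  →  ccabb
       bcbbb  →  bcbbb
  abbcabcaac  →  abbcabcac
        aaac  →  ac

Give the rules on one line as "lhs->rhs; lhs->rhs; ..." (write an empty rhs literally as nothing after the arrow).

aac->ac; aca->; ba->c

  | cbcccaac => cbcccac
  | baaabcabb => caabcabb
  | bccbacc => bccccc
  | caabbcaa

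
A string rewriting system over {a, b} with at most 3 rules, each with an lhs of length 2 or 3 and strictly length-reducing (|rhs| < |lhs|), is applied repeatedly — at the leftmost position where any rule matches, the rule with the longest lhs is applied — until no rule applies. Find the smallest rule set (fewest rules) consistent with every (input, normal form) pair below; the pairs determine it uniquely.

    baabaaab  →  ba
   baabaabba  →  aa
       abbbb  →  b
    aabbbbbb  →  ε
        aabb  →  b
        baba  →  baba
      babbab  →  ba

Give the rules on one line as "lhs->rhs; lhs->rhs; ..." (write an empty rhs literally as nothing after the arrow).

aab->; bb->a

  | baabaaab => baaab => ba
  | baabaabba => baabba => bba => aa
  | abbbb => aabb => b
  | aabbbbbb => bbbbb => abbb => aab => ε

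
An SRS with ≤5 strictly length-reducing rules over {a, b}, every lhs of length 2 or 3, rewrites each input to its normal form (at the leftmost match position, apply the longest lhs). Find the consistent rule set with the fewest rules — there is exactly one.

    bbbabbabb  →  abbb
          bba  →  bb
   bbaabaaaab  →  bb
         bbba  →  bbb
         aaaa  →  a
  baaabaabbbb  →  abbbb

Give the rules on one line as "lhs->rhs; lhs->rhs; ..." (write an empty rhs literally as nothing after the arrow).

aaa->; ba->b; baa->ab; bab->a

  | bbbabbabb => bbababb => baabb => abbb
  | bba => bb
  | bbaabaaaab => babbaaaab => abaaaab => aabaab => aaabb => bb
  | bbba => bbb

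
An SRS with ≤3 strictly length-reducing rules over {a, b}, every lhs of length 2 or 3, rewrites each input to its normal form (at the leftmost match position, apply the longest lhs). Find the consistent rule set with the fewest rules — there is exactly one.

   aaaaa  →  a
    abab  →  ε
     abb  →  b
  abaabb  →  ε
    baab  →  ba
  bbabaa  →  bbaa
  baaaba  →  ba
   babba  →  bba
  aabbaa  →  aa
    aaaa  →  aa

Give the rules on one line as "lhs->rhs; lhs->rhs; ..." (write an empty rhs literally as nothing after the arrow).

aaa->a; ab->

  | aaaaa => aaa => a
  | abab => ab => ε
  | abb => b
  | abaabb => aabb => ab => ε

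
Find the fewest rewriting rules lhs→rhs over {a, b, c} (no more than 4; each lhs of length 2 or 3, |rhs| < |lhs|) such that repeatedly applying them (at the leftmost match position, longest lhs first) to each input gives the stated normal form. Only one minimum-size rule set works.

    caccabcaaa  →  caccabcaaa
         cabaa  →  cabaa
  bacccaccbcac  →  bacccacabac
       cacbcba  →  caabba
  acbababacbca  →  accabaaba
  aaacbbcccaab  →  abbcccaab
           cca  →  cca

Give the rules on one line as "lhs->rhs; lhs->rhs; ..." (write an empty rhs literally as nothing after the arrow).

aac->; bab->c; cbc->ab

  | caccabcaaa
  | cabaa
  | bacccaccbcac => bacccacabac
  | cacbcba => caabba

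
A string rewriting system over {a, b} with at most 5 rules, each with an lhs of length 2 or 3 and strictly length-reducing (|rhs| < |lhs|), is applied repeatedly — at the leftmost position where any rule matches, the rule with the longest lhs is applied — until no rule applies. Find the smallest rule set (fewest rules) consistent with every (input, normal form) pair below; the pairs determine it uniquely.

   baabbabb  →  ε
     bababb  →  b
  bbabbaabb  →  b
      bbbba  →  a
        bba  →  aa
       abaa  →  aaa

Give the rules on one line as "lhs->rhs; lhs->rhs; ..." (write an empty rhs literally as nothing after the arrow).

  | baabbabb => aabbabb => babb => abb => ε
  | bababb => ababb => aabb => b
  | bbabbaabb => aabbaabb => baabb => aabb => b
  | bbbba => abba => a

aab->; abb->; ba->a; bb->a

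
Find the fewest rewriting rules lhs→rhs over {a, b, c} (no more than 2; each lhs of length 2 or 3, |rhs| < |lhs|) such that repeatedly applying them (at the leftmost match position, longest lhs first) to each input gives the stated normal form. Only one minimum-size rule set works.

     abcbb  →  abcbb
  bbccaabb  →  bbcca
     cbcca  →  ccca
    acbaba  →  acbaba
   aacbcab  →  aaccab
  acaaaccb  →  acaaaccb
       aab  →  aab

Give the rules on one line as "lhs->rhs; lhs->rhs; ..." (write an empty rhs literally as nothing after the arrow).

abb->; cbc->cc

  | abcbb
  | bbccaabb => bbcca
  | cbcca => ccca
  | acbaba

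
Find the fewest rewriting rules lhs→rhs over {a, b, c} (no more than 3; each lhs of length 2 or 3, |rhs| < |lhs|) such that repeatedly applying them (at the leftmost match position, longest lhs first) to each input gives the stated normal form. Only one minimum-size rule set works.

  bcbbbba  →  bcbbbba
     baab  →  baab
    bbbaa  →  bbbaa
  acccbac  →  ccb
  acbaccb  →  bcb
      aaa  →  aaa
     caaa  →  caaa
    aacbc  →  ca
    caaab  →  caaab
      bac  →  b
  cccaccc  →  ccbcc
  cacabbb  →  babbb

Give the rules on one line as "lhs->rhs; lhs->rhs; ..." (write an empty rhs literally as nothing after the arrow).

abc->ca; ac->; cac->b

  | bcbbbba
  | baab
  | bbbaa
  | acccbac => ccbac => ccb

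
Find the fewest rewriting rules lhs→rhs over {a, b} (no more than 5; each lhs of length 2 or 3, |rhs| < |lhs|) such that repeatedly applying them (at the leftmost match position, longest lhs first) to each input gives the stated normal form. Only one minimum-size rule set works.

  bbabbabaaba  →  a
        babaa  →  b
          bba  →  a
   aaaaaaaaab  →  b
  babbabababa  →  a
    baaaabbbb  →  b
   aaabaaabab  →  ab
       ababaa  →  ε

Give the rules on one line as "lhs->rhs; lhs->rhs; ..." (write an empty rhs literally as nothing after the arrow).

aa->; aaa->aa; aba->a; bb->

  | bbabbabaaba => abbabaaba => aabaaba => baaba => bba => a
  | babaa => baa => b
  | bba => a
  | aaaaaaaaab => aaaaaaaab => aaaaaaab => aaaaaab => aaaaab => aaaab => aaab => aab => b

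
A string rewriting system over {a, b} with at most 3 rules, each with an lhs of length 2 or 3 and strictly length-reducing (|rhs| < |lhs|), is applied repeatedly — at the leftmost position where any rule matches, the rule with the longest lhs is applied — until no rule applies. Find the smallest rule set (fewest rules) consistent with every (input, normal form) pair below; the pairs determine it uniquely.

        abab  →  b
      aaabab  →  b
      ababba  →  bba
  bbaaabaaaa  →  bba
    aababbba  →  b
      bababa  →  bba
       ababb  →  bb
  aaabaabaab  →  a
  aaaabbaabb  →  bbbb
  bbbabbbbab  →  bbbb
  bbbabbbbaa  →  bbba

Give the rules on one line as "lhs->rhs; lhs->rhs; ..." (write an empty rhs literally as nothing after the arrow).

  | abab => aab => b
  | aaabab => abab => aab => b
  | ababba => aabba => bba
  | bbaaabaaaa => bbabaaaa => bbaaaaa => bbaaa => bba

aa->; ab->a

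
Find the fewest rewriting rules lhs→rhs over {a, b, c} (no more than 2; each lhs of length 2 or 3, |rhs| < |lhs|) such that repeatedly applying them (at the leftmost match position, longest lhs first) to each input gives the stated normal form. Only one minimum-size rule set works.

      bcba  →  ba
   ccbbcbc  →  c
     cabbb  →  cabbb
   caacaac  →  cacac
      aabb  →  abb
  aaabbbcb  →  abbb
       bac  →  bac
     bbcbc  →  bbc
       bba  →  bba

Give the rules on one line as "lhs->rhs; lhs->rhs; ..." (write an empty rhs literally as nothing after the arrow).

  | bcba => ba
  | ccbbcbc => cbcbc => cbc => c
  | cabbb
  | caacaac => cacaac => cacac

aa->a; cb->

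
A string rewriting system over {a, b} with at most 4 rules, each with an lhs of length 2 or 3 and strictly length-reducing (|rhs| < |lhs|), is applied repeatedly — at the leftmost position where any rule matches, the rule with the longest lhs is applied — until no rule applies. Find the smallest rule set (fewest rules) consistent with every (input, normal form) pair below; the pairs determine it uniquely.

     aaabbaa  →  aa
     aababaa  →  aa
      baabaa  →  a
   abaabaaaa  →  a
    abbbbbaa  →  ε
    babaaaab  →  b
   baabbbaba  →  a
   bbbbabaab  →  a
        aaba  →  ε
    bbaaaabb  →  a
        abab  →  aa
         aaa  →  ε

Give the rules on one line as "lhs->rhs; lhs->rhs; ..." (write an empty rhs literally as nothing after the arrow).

  | aaabbaa => bbaa => baa => aa
  | aababaa => aaabaa => baa => aa
  | baabaa => aabaa => aaaa => a
  | abaabaaaa => aaabaaaa => baaaa => aaaa => a

aaa->; ab->a; ba->a; bab->aa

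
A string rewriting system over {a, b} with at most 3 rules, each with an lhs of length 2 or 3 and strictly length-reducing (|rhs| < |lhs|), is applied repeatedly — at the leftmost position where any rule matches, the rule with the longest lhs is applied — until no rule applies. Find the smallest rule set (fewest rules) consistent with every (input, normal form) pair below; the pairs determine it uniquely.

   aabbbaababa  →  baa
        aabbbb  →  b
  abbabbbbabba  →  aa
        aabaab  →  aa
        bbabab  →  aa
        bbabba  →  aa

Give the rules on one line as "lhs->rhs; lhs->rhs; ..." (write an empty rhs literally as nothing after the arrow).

ab->; bab->aa; bb->b

  | aabbbaababa => abbaababa => baababa => baaba => baa
  | aabbbb => abbb => bb => b
  | abbabbbbabba => babbbbabba => aabbbabba => abbabba => babba => aaba => aa
  | aabaab => aaab => aa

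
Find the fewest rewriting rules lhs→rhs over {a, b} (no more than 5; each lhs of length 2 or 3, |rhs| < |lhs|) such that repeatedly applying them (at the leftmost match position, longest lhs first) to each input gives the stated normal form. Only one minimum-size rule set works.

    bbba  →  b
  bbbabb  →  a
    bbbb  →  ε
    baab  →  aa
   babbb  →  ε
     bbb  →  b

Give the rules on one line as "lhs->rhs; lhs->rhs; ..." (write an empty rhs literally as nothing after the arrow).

ab->; ba->b; bab->aa; bb->

  | bbba => ba => b
  | bbbabb => babb => aab => a
  | bbbb => bb => ε
  | baab => bab => aa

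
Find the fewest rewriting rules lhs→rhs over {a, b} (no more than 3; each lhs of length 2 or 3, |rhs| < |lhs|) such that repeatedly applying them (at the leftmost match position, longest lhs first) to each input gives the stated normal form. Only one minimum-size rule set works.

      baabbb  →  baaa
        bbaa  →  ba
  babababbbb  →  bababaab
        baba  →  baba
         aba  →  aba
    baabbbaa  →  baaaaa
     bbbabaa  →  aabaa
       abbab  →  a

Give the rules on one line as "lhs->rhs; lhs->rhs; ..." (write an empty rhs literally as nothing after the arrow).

  | baabbb => baaa
  | bbaa => ba
  | babababbbb => bababaab
  | baba

bb->; bba->b; bbb->a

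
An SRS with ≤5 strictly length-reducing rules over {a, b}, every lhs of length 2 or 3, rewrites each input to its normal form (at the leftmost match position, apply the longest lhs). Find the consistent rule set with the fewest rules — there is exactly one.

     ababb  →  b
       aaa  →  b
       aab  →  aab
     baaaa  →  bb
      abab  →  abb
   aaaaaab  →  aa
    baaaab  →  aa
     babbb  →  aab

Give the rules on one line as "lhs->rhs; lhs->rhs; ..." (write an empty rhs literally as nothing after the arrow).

  | ababb => abbb => aaa => b
  | aaa => b
  | aab
  | baaaa => bba => bb

aaa->b; bab->bb; bba->bb; bbb->aa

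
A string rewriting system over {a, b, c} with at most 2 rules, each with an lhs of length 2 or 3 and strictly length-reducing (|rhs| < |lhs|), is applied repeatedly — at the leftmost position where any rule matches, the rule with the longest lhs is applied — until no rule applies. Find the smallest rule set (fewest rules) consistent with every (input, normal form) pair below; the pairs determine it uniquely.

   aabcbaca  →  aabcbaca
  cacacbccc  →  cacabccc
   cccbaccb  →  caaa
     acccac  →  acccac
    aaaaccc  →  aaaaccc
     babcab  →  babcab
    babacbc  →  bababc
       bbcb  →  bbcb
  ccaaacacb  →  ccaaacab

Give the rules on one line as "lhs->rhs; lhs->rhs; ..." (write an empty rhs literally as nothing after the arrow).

acb->ab; ccb->a

  | aabcbaca
  | cacacbccc => cacabccc
  | cccbaccb => caaccb => caaa
  | acccac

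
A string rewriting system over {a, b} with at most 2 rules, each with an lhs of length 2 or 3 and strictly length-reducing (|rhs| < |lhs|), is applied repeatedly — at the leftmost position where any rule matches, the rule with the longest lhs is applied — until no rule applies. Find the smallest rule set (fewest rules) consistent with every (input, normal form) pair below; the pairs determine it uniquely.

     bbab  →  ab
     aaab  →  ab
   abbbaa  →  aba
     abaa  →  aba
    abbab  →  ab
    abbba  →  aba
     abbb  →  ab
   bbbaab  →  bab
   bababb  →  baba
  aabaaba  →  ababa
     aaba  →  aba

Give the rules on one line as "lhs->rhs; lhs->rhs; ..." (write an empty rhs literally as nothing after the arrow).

aa->a; bb->

  | bbab => ab
  | aaab => aab => ab
  | abbbaa => abaa => aba
  | abaa => aba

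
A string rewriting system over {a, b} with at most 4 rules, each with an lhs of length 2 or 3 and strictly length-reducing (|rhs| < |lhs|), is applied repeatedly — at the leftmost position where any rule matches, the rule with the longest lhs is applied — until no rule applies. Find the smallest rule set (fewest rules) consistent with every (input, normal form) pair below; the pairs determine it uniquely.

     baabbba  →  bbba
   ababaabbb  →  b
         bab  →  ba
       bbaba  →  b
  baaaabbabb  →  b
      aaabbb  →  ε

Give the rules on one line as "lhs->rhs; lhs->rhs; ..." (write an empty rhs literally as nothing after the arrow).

ab->; baa->; bab->ba

  | baabbba => bbba
  | ababaabbb => abaabbb => aabbb => abb => b
  | bab => ba
  | bbaba => bbaa => b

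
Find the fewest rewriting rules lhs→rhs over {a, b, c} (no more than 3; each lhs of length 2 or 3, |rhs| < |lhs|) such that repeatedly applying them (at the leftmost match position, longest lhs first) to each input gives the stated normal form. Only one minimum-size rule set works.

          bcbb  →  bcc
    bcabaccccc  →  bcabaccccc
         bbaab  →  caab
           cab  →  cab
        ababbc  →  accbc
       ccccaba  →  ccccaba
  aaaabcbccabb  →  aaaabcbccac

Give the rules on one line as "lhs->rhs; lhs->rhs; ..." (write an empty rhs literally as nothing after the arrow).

  | bcbb => bcc
  | bcabaccccc
  | bbaab => caab
  | cab

bab->cc; bb->c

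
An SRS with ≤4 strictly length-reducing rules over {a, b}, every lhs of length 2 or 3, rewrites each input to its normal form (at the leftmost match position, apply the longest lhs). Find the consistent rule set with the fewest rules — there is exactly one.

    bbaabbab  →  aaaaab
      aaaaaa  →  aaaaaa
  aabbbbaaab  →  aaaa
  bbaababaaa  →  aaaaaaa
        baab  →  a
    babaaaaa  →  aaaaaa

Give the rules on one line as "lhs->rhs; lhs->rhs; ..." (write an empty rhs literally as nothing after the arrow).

ba->b; bb->a; bbb->a

  | bbaabbab => aaabbab => aaaaab
  | aaaaaa
  | aabbbbaaab => aaabaaab => aaabaab => aaabab => aaabb => aaaa
  | bbaababaaa => aaababaaa => aaabbaaa => aaaaaaa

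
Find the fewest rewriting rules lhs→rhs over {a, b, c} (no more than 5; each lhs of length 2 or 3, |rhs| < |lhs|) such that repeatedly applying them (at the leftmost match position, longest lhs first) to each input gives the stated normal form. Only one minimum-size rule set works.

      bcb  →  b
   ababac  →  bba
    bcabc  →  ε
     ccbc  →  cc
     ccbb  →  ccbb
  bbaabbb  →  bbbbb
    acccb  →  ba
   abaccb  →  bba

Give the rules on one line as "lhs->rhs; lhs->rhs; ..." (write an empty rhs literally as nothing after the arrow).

ab->b; ac->a; acb->ba; bc->

  | bcb => b
  | ababac => babac => bbac => bba
  | bcabc => abc => bc => ε
  | ccbc => cc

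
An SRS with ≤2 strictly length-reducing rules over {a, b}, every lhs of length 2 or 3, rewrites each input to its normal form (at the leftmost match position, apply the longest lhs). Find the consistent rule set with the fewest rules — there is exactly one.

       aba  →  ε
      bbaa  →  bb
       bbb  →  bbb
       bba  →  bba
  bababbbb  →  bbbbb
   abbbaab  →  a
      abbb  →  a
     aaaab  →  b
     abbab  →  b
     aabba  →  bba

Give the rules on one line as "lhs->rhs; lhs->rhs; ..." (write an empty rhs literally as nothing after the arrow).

  | aba => aa => ε
  | bbaa => bb
  | bbb
  | bba

aa->; ab->a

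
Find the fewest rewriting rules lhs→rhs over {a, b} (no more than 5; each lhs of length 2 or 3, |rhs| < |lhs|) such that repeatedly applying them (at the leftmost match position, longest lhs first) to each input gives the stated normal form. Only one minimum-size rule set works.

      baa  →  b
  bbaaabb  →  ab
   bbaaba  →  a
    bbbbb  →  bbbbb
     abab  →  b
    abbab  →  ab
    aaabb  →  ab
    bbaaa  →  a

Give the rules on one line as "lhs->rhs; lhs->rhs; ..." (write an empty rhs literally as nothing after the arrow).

aa->b; abb->; ba->a; bab->a

  | baa => aa => b
  | bbaaabb => baaabb => aaabb => babb => ab
  | bbaaba => baaba => aaba => bba => ba => a
  | bbbbb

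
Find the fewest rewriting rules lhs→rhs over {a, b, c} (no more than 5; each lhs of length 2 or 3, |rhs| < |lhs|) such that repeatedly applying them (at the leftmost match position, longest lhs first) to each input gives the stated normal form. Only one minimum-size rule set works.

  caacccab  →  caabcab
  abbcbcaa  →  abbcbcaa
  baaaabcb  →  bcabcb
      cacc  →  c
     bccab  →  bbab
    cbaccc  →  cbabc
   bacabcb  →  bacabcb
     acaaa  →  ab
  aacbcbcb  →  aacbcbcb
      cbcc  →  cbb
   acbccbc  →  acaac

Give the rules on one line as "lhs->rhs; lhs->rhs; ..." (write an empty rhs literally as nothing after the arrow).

aaa->c; bbb->aa; cac->; cc->b

  | caacccab => caabcab
  | abbcbcaa
  | baaaabcb => bcabcb
  | cacc => c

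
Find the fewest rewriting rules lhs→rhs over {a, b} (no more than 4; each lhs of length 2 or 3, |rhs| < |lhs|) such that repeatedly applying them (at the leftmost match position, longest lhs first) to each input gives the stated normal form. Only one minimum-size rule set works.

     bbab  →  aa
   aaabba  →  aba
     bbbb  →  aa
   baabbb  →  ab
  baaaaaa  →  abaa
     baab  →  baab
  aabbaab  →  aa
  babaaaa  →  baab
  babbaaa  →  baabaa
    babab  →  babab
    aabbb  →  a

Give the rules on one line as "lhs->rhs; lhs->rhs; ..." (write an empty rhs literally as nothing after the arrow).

  | bbab => abb => aa
  | aaabba => bbba => aba
  | bbbb => abb => aa
  | baabbb => baaab => bbb => ab

aaa->b; bb->a; bba->ab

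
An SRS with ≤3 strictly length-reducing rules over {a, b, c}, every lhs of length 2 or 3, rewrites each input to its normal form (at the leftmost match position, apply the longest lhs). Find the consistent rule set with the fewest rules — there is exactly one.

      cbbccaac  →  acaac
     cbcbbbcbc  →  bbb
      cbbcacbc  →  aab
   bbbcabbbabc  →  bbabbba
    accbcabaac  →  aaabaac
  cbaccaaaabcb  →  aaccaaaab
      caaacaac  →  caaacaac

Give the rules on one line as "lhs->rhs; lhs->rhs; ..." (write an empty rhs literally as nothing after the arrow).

  | cbbccaac => abccaac => acaac
  | cbcbbbcbc => bbbbcbc => bbbbc => bbb
  | cbbcacbc => abcacbc => aacbc => aab
  | bbbcabbbabc => bbabbbabc => bbabbba

bc->; cb->a; cbc->b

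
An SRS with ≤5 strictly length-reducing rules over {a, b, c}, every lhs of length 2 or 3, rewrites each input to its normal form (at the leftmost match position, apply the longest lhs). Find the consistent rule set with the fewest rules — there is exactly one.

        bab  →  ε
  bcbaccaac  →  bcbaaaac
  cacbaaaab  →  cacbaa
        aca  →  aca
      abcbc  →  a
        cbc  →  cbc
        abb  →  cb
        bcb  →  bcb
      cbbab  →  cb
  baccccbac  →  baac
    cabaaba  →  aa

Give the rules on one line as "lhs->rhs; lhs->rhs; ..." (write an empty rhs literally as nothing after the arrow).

aab->; ab->c; bab->; cc->a

  | bab => ε
  | bcbaccaac => bcbaaaac
  | cacbaaaab => cacbaa
  | aca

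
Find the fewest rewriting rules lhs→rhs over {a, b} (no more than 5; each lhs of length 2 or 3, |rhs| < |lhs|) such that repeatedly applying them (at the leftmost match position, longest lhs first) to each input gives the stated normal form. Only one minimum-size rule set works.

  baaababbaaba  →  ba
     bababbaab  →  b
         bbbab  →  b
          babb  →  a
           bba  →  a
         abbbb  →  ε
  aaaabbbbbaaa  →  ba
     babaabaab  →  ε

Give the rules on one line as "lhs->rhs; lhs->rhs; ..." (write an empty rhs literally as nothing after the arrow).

  | baaababbaaba => baababbaaba => bababbaaba => babbbaaba => bbbaaba => abaaba => ababa => abba => ba
  | bababbaab => babbbaab => bbbaab => abaab => abab => abb => b
  | bbbab => abab => abb => b
  | babb => bb => a

aa->a; ab->; aba->ab; bb->a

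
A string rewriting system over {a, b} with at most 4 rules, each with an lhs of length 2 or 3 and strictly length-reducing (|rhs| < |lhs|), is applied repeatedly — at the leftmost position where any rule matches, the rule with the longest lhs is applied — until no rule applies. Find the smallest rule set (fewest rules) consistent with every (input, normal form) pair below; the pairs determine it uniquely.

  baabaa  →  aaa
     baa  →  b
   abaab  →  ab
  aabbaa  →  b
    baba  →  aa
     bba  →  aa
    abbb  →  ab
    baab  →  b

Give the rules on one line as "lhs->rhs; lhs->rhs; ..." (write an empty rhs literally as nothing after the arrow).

aab->; ba->b; bb->b; bba->aa

  | baabaa => babaa => bbaa => aaa
  | baa => ba => b
  | abaab => abab => abb => ab
  | aabbaa => baa => ba => b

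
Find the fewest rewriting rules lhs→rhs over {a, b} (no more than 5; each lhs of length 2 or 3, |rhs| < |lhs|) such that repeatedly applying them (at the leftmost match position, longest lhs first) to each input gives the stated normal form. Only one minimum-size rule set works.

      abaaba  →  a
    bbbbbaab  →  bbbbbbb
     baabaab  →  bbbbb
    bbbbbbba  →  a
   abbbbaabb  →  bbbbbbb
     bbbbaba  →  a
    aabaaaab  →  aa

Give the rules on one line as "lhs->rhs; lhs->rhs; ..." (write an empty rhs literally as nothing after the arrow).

  | abaaba => baaba => bbba => bba => ba => a
  | bbbbbaab => bbbbbbb
  | baabaab => bbbaab => bbbbb
  | bbbbbbba => bbbbbba => bbbbba => bbbba => bbba => bba => ba => a

aab->; ab->b; ba->a; baa->bb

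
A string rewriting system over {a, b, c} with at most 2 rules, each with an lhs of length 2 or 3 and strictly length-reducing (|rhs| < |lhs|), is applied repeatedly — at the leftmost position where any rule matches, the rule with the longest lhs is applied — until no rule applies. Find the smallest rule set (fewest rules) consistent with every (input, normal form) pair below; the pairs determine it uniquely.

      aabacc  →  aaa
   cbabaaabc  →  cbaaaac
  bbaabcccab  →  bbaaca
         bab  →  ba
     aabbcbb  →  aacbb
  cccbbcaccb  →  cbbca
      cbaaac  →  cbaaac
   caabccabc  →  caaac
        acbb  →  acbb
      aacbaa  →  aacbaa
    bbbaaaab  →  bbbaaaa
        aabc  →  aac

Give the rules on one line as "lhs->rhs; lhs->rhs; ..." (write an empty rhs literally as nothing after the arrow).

  | aabacc => aaacc => aaa
  | cbabaaabc => cbaaaabc => cbaaaac
  | bbaabcccab => bbaacccab => bbaacab => bbaaca
  | bab => ba

ab->a; cc->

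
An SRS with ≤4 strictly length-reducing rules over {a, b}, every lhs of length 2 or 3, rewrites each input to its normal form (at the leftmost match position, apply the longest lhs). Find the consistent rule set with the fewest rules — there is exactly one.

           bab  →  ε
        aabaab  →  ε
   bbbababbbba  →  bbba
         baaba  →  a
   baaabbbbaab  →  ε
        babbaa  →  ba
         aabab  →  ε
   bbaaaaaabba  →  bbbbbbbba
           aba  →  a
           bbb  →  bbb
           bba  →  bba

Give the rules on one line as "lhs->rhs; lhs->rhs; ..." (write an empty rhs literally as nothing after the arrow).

aa->a; aaa->bb; ab->; bab->ab

  | bab => ab => ε
  | aabaab => abaab => aab => ab => ε
  | bbbababbbba => bbababbbba => bababbbba => ababbbba => abbbba => bbba
  | baaba => baba => aba => a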